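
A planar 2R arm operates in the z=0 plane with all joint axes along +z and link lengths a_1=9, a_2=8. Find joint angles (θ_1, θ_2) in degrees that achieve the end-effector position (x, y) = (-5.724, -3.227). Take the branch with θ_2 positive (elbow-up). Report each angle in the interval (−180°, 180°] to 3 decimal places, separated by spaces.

149.996 134.999

cos θ_2 = (43.1777−9²−8²)/(2·9·8) = -0.7071; θ_2 = 134.9994° (elbow-up)
β = atan2(-3.2270,-5.7240) = -150.5871°; ψ = atan2(5.6569,3.3432) = 59.4171°
θ_1 = β − ψ = -210.0043°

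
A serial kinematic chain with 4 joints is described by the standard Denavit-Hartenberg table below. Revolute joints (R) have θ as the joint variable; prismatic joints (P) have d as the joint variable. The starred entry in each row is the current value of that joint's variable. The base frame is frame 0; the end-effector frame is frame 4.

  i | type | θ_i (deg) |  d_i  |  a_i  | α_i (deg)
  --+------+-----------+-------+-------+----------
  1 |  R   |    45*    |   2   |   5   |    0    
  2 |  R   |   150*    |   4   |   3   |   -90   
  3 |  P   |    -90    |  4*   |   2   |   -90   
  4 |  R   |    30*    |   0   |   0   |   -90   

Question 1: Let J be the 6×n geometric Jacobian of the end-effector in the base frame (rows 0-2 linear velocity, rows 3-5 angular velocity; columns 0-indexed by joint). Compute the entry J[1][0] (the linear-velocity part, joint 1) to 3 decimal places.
1.673

axis z_0 = ẑ; lever o_n−o_0 = (1.6730,-1.1046,8.0000)
cross product → J_v[:, 0] = (1.1046,1.6730,-0.0000)
J_ω[:, 0] = z_0
entry J[1][0] = 1.6730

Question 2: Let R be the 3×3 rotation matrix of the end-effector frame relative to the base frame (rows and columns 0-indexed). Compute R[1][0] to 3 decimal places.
0.483

End-effector x-axis (col 0 of R) = (-0.1294,0.4830,0.8660)
R[1][0] = 0.4830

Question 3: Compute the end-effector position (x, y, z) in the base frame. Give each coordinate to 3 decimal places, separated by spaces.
1.673 -1.105 8.000

after link 1: o_1 = (3.5355, 3.5355, 2.0000)
after link 2: o_2 = (0.6378, 2.7591, 6.0000)
after link 3: o_3 = (1.6730, -1.1046, 8.0000)
after link 4: o_4 = (1.6730, -1.1046, 8.0000)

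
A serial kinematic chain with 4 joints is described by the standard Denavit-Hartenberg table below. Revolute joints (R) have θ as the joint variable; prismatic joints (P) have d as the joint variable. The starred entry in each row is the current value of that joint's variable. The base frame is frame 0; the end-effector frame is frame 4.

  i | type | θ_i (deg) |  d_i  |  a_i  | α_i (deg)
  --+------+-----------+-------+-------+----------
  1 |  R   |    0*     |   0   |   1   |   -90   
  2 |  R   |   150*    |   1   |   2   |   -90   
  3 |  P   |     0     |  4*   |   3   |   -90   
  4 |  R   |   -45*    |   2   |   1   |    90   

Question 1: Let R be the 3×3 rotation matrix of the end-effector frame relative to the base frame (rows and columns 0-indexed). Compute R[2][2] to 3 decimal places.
0.966

End-effector z-axis (col 2 of R) = (0.2588,-0.0000,0.9659)
R[2][2] = 0.9659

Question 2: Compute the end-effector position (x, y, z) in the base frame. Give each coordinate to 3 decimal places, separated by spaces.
-6.296 -1.000 1.223

after link 1: o_1 = (1.0000, 0.0000, 0.0000)
after link 2: o_2 = (-0.7321, 1.0000, -1.0000)
after link 3: o_3 = (-5.3301, 1.0000, 0.9641)
after link 4: o_4 = (-6.2961, -1.0000, 1.2229)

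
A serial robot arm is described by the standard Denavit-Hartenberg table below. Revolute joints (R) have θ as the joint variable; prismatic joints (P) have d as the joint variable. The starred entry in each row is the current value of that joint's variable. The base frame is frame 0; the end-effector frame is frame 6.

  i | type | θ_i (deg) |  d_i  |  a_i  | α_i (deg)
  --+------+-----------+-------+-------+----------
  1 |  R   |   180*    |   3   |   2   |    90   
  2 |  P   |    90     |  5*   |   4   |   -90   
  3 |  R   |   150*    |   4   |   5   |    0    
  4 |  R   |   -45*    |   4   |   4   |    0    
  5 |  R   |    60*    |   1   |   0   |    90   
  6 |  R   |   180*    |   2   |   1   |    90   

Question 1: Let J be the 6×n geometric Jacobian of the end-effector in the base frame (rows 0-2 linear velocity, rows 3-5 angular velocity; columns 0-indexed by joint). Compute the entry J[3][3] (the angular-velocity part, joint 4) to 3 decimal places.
1.000

axis z_3 = (1.0000,-0.0000,0.0000); lever o_n−o_3 = (5.0000,-5.5367,0.4483)
cross product → J_v[:, 3] = (0.0000,-0.4483,-5.5367)
J_ω[:, 3] = z_3
entry J[3][3] = 1.0000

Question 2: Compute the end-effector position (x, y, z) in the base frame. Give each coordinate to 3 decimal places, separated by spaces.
after link 1: o_1 = (-2.0000, 0.0000, 3.0000)
after link 2: o_2 = (-2.0000, 5.0000, 7.0000)
after link 3: o_3 = (2.0000, 2.5000, 2.6699)
after link 4: o_4 = (6.0000, -1.3637, 1.6346)
after link 5: o_5 = (7.0000, -1.3637, 1.6346)
after link 6: o_6 = (7.0000, -3.0367, 3.1182)

7.000 -3.037 3.118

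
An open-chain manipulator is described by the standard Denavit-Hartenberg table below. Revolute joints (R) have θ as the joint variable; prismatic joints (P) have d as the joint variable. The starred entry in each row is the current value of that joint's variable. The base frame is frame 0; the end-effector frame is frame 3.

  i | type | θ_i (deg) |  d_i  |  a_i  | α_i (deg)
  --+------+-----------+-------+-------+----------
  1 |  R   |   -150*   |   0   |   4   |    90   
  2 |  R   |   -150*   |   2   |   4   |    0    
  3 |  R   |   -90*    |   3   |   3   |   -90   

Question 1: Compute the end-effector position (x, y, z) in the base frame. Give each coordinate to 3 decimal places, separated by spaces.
-1.665 4.812 0.598

after link 1: o_1 = (-3.4641, -2.0000, 0.0000)
after link 2: o_2 = (-1.4641, 1.4641, -2.0000)
after link 3: o_3 = (-1.6651, 4.8122, 0.5981)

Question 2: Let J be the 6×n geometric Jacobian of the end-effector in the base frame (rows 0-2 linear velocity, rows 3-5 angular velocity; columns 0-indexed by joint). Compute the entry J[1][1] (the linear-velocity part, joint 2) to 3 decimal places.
0.299

axis z_1 = (-0.5000,0.8660,0.0000); lever o_n−o_1 = (1.7990,6.8122,0.5981)
cross product → J_v[:, 1] = (0.5179,0.2990,-4.9641)
J_ω[:, 1] = z_1
entry J[1][1] = 0.2990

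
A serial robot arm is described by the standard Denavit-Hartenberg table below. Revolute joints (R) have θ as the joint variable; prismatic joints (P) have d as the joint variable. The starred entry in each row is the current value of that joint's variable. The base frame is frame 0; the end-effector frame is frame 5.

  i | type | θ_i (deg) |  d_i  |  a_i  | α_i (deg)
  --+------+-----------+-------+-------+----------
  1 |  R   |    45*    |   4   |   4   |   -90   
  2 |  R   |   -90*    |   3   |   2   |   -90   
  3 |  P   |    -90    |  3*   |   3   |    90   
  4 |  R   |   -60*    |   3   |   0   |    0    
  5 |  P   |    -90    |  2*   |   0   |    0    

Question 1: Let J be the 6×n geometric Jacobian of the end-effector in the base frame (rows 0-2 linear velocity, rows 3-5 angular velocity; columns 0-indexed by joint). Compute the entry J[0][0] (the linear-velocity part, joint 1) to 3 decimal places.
axis z_0 = ẑ; lever o_n−o_0 = (0.7071,9.1924,1.0000)
cross product → J_v[:, 0] = (-9.1924,0.7071,0.0000)
J_ω[:, 0] = z_0
entry J[0][0] = -9.1924

-9.192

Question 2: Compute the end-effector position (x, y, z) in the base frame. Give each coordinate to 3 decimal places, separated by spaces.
0.707 9.192 1.000

after link 1: o_1 = (2.8284, 2.8284, 4.0000)
after link 2: o_2 = (0.7071, 4.9497, 6.0000)
after link 3: o_3 = (0.7071, 9.1924, 6.0000)
after link 4: o_4 = (0.7071, 9.1924, 3.0000)
after link 5: o_5 = (0.7071, 9.1924, 1.0000)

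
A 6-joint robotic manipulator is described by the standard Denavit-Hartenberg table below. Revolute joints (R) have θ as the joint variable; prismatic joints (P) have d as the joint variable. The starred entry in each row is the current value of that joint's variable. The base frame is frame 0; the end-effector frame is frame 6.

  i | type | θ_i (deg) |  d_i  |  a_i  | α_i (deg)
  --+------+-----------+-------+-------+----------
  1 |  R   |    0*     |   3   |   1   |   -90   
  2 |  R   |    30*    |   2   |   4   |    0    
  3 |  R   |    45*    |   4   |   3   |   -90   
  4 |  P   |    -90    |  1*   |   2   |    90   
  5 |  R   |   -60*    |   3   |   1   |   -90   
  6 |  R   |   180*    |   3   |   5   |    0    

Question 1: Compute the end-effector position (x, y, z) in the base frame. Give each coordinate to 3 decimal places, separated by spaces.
-1.297 8.598 -0.544

after link 1: o_1 = (1.0000, 0.0000, 3.0000)
after link 2: o_2 = (4.4641, 2.0000, 1.0000)
after link 3: o_3 = (5.2406, 6.0000, -1.8978)
after link 4: o_4 = (4.2746, 8.0000, -2.1566)
after link 5: o_5 = (4.3347, 8.5000, 0.9653)
after link 6: o_6 = (-1.2968, 8.5981, -0.5436)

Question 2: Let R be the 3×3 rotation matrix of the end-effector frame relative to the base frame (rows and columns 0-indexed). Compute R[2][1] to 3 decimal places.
End-effector y-axis (col 1 of R) = (-0.2588,-0.0000,0.9659)
R[2][1] = 0.9659

0.966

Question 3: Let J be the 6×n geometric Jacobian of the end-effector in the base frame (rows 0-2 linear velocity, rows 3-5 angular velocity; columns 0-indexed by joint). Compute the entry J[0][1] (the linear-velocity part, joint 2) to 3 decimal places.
-3.544

axis z_1 = (0.0000,1.0000,0.0000); lever o_n−o_1 = (-2.2968,8.5981,-3.5436)
cross product → J_v[:, 1] = (-3.5436,-0.0000,2.2968)
J_ω[:, 1] = z_1
entry J[0][1] = -3.5436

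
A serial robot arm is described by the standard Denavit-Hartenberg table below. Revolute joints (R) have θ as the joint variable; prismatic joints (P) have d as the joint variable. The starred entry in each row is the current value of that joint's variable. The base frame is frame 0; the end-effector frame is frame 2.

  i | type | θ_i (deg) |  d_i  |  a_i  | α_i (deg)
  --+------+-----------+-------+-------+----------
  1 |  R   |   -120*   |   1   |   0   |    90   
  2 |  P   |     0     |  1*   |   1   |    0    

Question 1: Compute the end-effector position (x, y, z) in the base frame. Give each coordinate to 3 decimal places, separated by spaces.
-1.366 -0.366 1.000

after link 1: o_1 = (0.0000, 0.0000, 1.0000)
after link 2: o_2 = (-1.3660, -0.3660, 1.0000)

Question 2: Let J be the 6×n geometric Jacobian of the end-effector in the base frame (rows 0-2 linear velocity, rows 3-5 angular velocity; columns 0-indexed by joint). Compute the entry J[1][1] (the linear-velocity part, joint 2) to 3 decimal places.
prismatic axis z_1 = (-0.8660,0.5000,0.0000)
J_v[:, 1] = z_1; J_ω[:, 1] = (0,0,0)
entry J[1][1] = 0.5000

0.500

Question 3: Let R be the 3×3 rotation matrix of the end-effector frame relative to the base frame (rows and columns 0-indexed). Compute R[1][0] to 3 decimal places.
-0.866

End-effector x-axis (col 0 of R) = (-0.5000,-0.8660,0.0000)
R[1][0] = -0.8660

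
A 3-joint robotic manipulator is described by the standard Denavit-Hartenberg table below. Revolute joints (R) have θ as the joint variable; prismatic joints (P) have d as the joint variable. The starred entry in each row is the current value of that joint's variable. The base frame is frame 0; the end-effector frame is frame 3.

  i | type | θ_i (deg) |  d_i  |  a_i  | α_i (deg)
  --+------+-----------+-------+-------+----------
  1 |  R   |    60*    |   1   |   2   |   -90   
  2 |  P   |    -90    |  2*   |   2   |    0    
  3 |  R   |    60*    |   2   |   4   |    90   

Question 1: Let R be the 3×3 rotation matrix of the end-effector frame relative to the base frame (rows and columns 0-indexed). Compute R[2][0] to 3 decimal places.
End-effector x-axis (col 0 of R) = (0.4330,0.7500,0.5000)
R[2][0] = 0.5000

0.500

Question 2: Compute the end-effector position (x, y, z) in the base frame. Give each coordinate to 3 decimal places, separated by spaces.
after link 1: o_1 = (1.0000, 1.7321, 1.0000)
after link 2: o_2 = (-0.7321, 2.7321, 3.0000)
after link 3: o_3 = (-0.7321, 6.7321, 5.0000)

-0.732 6.732 5.000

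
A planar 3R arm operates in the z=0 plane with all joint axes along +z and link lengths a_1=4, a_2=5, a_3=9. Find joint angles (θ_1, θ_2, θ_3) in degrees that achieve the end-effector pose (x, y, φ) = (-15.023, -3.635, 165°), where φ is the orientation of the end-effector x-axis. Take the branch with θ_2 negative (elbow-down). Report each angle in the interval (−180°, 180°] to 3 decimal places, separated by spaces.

wrist centre = target − a_3·(cos φ, sin φ) = (-6.3297, -5.9644)
cos θ_2 = (75.6384−4²−5²)/(2·4·5) = 0.8660; θ_2 = -30.0074° (elbow-down)
β = atan2(-5.9644,-6.3297) = -136.7019°; ψ = atan2(-2.5006,8.3298) = -16.7095°
θ_1 = β − ψ = -119.9925°
θ_3 = φ − θ_1 − θ_2 = -45.0001° (wrapped to (-180°,180°])

-119.992 -30.007 -45.000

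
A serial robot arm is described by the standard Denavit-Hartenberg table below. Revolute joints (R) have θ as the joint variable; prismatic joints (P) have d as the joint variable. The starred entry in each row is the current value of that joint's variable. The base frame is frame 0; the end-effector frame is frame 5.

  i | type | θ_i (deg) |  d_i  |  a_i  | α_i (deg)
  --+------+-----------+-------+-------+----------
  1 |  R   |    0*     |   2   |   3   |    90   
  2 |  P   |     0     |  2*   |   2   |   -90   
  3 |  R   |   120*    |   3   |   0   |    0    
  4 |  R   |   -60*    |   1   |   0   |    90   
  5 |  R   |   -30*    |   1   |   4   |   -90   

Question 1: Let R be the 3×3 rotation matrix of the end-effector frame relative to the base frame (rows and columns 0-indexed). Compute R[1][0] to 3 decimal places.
0.750

End-effector x-axis (col 0 of R) = (0.4330,0.7500,-0.5000)
R[1][0] = 0.7500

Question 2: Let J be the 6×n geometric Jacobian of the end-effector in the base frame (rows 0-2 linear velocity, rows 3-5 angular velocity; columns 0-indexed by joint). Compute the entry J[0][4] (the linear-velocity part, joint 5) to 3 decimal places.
1.000

axis z_4 = (0.8660,-0.5000,0.0000); lever o_n−o_4 = (2.5981,2.5000,-2.0000)
cross product → J_v[:, 4] = (1.0000,1.7321,3.4641)
J_ω[:, 4] = z_4
entry J[0][4] = 1.0000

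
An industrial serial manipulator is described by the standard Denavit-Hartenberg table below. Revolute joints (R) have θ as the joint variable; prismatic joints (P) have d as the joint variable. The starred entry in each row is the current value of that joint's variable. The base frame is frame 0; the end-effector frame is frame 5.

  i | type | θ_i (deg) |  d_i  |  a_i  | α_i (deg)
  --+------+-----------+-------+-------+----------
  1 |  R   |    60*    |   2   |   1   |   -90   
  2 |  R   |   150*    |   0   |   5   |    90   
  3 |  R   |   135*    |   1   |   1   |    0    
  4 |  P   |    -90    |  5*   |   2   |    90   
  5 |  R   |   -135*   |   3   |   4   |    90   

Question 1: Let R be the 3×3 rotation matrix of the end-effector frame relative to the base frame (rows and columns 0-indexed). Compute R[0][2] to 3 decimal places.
0.826

End-effector z-axis (col 2 of R) = (0.8263,0.4312,-0.3624)
R[0][2] = 0.8263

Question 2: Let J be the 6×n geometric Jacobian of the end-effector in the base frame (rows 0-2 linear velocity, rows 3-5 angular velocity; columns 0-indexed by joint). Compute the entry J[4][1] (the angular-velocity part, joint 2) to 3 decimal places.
0.500

axis z_1 = (-0.8660,0.5000,0.0000); lever o_n−o_1 = (0.0012,-3.9980,-5.6609)
cross product → J_v[:, 1] = (-2.8304,-4.9025,3.4618)
J_ω[:, 1] = z_1
entry J[4][1] = 0.5000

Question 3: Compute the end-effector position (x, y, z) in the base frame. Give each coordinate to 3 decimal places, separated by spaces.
after link 1: o_1 = (0.5000, 0.8660, 2.0000)
after link 2: o_2 = (-1.6651, -2.8840, -0.5000)
after link 3: o_3 = (-1.7212, -1.5671, -1.0125)
after link 4: o_4 = (-2.3084, 0.2444, -6.0497)
after link 5: o_5 = (0.5012, -3.1320, -3.6609)

0.501 -3.132 -3.661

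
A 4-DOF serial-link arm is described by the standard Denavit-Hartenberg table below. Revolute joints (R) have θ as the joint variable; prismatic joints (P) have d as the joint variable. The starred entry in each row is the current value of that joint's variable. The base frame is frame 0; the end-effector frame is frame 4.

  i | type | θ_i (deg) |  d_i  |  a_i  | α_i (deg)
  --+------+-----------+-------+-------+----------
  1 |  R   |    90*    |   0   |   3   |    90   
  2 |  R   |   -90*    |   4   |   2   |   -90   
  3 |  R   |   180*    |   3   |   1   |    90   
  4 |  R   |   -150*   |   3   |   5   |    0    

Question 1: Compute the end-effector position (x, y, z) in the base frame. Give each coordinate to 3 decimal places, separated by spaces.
1.000 3.500 -5.330

after link 1: o_1 = (0.0000, 3.0000, 0.0000)
after link 2: o_2 = (4.0000, 3.0000, -2.0000)
after link 3: o_3 = (4.0000, 6.0000, -1.0000)
after link 4: o_4 = (1.0000, 3.5000, -5.3301)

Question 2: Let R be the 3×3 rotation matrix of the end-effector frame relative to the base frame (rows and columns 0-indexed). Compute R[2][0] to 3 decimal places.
-0.866

End-effector x-axis (col 0 of R) = (0.0000,-0.5000,-0.8660)
R[2][0] = -0.8660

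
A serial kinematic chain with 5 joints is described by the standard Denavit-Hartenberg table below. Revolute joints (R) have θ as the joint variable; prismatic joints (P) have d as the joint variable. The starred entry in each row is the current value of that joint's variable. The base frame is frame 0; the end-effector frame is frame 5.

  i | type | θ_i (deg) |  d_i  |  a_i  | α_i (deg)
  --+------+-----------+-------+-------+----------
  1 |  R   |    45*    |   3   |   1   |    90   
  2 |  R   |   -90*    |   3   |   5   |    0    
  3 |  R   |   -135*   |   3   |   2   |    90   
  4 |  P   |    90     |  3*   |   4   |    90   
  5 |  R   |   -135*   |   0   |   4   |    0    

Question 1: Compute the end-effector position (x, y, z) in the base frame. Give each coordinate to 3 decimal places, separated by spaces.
4.864 -5.278 -0.464

after link 1: o_1 = (0.7071, 0.7071, 3.0000)
after link 2: o_2 = (2.8284, -1.4142, -2.0000)
after link 3: o_3 = (3.9497, -4.5355, -0.5858)
after link 4: o_4 = (8.2782, -5.8640, 1.5355)
after link 5: o_5 = (4.8640, -5.2782, -0.4645)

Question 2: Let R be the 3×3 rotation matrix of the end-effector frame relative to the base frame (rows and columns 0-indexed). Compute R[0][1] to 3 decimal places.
0.146

End-effector y-axis (col 1 of R) = (0.1464,-0.8536,-0.5000)
R[0][1] = 0.1464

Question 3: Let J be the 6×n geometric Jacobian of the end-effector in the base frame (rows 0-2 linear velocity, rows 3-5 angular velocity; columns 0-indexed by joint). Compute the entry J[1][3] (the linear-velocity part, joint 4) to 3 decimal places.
prismatic axis z_3 = (0.5000,0.5000,0.7071)
J_v[:, 3] = z_3; J_ω[:, 3] = (0,0,0)
entry J[1][3] = 0.5000

0.500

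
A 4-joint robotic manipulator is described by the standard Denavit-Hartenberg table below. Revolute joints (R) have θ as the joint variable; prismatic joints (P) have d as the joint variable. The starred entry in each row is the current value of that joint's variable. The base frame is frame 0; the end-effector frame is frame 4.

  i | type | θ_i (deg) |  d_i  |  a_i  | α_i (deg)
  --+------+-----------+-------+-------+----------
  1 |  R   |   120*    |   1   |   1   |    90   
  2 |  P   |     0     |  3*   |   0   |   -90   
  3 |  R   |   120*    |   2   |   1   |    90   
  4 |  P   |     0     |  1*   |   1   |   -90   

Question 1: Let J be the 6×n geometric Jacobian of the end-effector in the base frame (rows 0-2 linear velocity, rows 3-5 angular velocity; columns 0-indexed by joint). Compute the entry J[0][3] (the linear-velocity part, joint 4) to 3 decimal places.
prismatic axis z_3 = (-0.8660,0.5000,0.0000)
J_v[:, 3] = z_3; J_ω[:, 3] = (0,0,0)
entry J[0][3] = -0.8660

-0.866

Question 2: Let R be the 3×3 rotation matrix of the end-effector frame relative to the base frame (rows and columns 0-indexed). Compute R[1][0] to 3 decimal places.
End-effector x-axis (col 0 of R) = (-0.5000,-0.8660,0.0000)
R[1][0] = -0.8660

-0.866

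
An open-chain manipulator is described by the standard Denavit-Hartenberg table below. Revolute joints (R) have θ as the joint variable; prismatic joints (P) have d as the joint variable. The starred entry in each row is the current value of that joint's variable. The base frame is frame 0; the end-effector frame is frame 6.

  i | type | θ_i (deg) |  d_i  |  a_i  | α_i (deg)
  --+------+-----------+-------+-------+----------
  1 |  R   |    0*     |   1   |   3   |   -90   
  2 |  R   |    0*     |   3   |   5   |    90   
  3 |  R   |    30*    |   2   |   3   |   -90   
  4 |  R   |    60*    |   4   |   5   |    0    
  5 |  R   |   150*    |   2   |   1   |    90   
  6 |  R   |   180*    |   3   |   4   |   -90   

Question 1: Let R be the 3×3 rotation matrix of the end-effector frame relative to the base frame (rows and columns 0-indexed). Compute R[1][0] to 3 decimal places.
End-effector x-axis (col 0 of R) = (0.7500,0.4330,-0.5000)
R[1][0] = 0.4330

0.433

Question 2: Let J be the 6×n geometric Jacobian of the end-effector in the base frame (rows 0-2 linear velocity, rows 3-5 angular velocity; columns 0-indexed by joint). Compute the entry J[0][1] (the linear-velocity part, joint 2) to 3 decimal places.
-6.428

axis z_1 = (0.0000,1.0000,0.0000); lever o_n−o_1 = (7.7141,11.4952,-6.4282)
cross product → J_v[:, 1] = (-6.4282,0.0000,-7.7141)
J_ω[:, 1] = z_1
entry J[0][1] = -6.4282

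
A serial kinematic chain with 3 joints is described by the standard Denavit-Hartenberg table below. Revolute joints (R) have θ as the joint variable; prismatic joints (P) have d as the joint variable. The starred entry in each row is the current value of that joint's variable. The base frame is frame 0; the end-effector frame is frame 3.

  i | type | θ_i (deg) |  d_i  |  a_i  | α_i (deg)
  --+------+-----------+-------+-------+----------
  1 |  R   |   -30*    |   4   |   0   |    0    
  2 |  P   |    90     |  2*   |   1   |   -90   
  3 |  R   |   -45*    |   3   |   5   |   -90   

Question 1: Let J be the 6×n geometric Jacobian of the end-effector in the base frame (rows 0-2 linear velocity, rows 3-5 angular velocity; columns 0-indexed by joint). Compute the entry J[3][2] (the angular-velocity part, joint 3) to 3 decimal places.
axis z_2 = (-0.8660,0.5000,0.0000); lever o_n−o_2 = (-0.8303,4.5619,3.5355)
cross product → J_v[:, 2] = (1.7678,3.0619,-3.5355)
J_ω[:, 2] = z_2
entry J[3][2] = -0.8660

-0.866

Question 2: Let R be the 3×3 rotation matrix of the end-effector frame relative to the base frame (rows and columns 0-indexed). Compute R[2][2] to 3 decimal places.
End-effector z-axis (col 2 of R) = (0.3536,0.6124,-0.7071)
R[2][2] = -0.7071

-0.707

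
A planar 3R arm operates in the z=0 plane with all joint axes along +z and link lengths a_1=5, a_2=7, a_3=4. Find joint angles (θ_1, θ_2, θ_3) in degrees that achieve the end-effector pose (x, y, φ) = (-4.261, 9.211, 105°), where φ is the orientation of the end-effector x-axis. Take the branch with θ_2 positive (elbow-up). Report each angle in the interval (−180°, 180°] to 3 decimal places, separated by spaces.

44.997 120.001 -59.998

wrist centre = target − a_3·(cos φ, sin φ) = (-3.2257, 5.3473)
cos θ_2 = (38.9989−5²−7²)/(2·5·7) = -0.5000; θ_2 = 120.0011° (elbow-up)
β = atan2(5.3473,-3.2257) = 121.1002°; ψ = atan2(6.0621,1.4999) = 76.1030°
θ_1 = β − ψ = 44.9973°
θ_3 = φ − θ_1 − θ_2 = -59.9983° (wrapped to (-180°,180°])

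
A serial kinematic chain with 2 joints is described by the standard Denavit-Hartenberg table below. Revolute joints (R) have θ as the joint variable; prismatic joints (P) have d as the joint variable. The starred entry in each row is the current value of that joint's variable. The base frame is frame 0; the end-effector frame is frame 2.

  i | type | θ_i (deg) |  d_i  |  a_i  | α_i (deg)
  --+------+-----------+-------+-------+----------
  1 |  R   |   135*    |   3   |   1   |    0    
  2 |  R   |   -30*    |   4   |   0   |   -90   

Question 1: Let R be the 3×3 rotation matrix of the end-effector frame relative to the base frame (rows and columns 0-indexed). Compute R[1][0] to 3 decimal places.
0.966

End-effector x-axis (col 0 of R) = (-0.2588,0.9659,0.0000)
R[1][0] = 0.9659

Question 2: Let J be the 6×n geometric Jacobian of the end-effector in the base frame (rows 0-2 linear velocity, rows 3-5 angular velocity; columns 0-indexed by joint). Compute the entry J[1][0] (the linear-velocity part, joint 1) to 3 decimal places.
axis z_0 = ẑ; lever o_n−o_0 = (-0.7071,0.7071,7.0000)
cross product → J_v[:, 0] = (-0.7071,-0.7071,0.0000)
J_ω[:, 0] = z_0
entry J[1][0] = -0.7071

-0.707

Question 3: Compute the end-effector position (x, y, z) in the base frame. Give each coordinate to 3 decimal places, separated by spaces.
after link 1: o_1 = (-0.7071, 0.7071, 3.0000)
after link 2: o_2 = (-0.7071, 0.7071, 7.0000)

-0.707 0.707 7.000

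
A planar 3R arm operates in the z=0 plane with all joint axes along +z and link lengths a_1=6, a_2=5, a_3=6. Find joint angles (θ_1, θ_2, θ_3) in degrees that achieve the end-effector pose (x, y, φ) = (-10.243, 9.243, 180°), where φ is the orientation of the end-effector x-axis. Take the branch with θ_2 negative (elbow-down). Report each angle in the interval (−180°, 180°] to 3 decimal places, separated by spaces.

wrist centre = target − a_3·(cos φ, sin φ) = (-4.2430, 9.2430)
cos θ_2 = (103.4361−6²−5²)/(2·6·5) = 0.7073; θ_2 = -44.9869° (elbow-down)
β = atan2(9.2430,-4.2430) = 114.6575°; ψ = atan2(-3.5347,9.5363) = -20.3377°
θ_1 = β − ψ = 134.9951°
θ_3 = φ − θ_1 − θ_2 = 89.9918° (wrapped to (-180°,180°])

134.995 -44.987 89.992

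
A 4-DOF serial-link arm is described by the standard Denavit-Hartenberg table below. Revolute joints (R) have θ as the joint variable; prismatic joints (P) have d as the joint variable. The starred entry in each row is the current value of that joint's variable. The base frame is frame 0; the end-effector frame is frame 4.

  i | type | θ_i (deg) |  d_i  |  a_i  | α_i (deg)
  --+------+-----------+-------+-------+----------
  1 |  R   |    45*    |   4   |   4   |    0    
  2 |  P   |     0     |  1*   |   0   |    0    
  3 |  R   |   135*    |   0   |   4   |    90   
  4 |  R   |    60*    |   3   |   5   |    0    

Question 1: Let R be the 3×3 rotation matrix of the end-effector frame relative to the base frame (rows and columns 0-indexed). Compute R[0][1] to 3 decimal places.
0.866

End-effector y-axis (col 1 of R) = (0.8660,-0.0000,0.5000)
R[0][1] = 0.8660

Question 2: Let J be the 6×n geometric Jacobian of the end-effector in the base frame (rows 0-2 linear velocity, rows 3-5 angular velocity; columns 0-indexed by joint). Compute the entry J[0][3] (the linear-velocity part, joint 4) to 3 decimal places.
4.330

axis z_3 = (0.0000,1.0000,0.0000); lever o_n−o_3 = (-2.5000,3.0000,4.3301)
cross product → J_v[:, 3] = (4.3301,-0.0000,2.5000)
J_ω[:, 3] = z_3
entry J[0][3] = 4.3301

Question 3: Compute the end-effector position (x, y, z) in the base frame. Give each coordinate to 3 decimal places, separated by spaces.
after link 1: o_1 = (2.8284, 2.8284, 4.0000)
after link 2: o_2 = (2.8284, 2.8284, 5.0000)
after link 3: o_3 = (-1.1716, 2.8284, 5.0000)
after link 4: o_4 = (-3.6716, 5.8284, 9.3301)

-3.672 5.828 9.330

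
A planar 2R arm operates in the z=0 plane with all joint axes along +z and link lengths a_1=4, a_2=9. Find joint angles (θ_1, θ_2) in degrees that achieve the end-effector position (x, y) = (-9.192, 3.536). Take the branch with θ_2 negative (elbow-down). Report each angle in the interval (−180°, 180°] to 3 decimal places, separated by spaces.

cos θ_2 = (96.9962−4²−9²)/(2·4·9) = -0.0001; θ_2 = -90.0031° (elbow-down)
β = atan2(3.5360,-9.1920) = 158.9591°; ψ = atan2(-9.0000,3.9995) = -66.0401°
θ_1 = β − ψ = 224.9992°

-135.001 -90.003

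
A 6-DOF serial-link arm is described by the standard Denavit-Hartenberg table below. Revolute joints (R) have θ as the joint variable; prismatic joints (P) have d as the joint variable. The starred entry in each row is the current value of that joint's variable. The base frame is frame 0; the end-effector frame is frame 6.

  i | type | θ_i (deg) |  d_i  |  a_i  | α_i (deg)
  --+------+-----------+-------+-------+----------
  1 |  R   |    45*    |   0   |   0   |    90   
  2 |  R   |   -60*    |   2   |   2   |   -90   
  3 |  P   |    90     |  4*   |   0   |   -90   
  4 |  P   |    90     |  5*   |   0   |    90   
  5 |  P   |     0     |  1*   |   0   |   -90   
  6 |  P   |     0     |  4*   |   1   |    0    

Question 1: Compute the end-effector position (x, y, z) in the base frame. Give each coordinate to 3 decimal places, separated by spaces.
after link 1: o_1 = (0.0000, 0.0000, 0.0000)
after link 2: o_2 = (2.1213, -0.7071, -1.7321)
after link 3: o_3 = (4.5708, 1.7424, 0.2679)
after link 4: o_4 = (2.8030, -0.0254, 4.5981)
after link 5: o_5 = (2.0959, 0.6817, 4.5981)
after link 6: o_6 = (0.0694, -1.3449, 7.5622)

0.069 -1.345 7.562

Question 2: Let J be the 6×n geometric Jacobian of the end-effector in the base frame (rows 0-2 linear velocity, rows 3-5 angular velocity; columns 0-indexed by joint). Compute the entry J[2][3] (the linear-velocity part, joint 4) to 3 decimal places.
0.866

prismatic axis z_3 = (-0.3536,-0.3536,0.8660)
J_v[:, 3] = z_3; J_ω[:, 3] = (0,0,0)
entry J[2][3] = 0.8660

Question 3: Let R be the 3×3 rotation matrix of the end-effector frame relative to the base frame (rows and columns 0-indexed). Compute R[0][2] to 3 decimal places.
End-effector z-axis (col 2 of R) = (-0.3536,-0.3536,0.8660)
R[0][2] = -0.3536

-0.354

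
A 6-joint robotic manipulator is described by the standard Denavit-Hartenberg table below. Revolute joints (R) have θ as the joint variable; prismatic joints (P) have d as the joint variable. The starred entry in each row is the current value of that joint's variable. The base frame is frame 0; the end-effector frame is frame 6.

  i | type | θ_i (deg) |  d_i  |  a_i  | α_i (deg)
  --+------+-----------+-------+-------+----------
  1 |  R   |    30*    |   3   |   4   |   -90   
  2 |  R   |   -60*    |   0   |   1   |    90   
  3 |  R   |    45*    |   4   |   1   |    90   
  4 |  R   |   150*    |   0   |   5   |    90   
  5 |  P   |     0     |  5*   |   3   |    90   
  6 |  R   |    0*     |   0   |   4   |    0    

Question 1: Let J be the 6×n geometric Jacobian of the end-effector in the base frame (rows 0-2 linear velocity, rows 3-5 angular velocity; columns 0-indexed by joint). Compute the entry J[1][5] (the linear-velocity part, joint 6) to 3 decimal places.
axis z_5 = (-0.6597,0.4356,-0.6124); lever o_n−o_5 = (-1.3359,-3.5997,-1.1213)
cross product → J_v[:, 5] = (-2.6928,0.0783,2.9568)
J_ω[:, 5] = z_5
entry J[1][5] = 0.0783

0.078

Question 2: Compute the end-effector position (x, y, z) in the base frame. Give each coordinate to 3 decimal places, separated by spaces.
-6.524 -9.394 6.810

after link 1: o_1 = (3.4641, 2.0000, 3.0000)
after link 2: o_2 = (3.8971, 2.2500, 3.8660)
after link 3: o_3 = (0.8497, 1.3071, 6.4784)
after link 4: o_4 = (-0.8201, -3.1925, 5.0767)
after link 5: o_5 = (-5.1881, -5.7945, 7.9318)
after link 6: o_6 = (-6.5240, -9.3942, 6.8104)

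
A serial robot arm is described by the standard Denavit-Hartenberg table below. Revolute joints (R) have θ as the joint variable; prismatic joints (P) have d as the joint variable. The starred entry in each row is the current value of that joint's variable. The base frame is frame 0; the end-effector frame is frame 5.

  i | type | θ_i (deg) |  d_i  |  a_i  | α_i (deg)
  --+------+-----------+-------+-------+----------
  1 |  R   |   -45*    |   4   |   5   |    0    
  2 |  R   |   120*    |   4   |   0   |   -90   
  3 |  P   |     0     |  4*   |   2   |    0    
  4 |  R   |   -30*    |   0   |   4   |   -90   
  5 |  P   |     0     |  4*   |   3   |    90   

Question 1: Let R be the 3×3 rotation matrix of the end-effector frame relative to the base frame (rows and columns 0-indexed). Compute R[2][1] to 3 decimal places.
-0.866

End-effector y-axis (col 1 of R) = (0.1294,0.4830,-0.8660)
R[2][1] = -0.8660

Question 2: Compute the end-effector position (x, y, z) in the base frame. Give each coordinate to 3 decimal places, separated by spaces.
2.276 7.219 8.036

after link 1: o_1 = (3.5355, -3.5355, 4.0000)
after link 2: o_2 = (3.5355, -3.5355, 8.0000)
after link 3: o_3 = (0.1895, -0.5684, 8.0000)
after link 4: o_4 = (1.0860, 2.7777, 10.0000)
after link 5: o_5 = (2.2761, 7.2191, 8.0359)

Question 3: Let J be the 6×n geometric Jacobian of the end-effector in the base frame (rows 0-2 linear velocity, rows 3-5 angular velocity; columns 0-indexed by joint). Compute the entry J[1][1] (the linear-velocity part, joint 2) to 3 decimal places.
axis z_1 = (0.0000,0.0000,1.0000); lever o_n−o_1 = (-1.2594,10.7546,4.0359)
cross product → J_v[:, 1] = (-10.7546,-1.2594,0.0000)
J_ω[:, 1] = z_1
entry J[1][1] = -1.2594

-1.259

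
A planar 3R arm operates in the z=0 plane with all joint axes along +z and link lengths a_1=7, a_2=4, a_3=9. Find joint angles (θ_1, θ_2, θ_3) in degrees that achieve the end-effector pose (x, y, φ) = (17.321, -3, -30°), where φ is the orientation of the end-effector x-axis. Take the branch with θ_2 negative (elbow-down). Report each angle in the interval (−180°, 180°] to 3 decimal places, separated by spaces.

29.996 -59.989 -0.007

wrist centre = target − a_3·(cos φ, sin φ) = (9.5268, 1.5000)
cos θ_2 = (93.0094−7²−4²)/(2·7·4) = 0.5002; θ_2 = -59.9889° (elbow-down)
β = atan2(1.5000,9.5268) = 8.9478°; ψ = atan2(-3.4637,9.0007) = -21.0482°
θ_1 = β − ψ = 29.9960°
θ_3 = φ − θ_1 − θ_2 = -0.0070° (wrapped to (-180°,180°])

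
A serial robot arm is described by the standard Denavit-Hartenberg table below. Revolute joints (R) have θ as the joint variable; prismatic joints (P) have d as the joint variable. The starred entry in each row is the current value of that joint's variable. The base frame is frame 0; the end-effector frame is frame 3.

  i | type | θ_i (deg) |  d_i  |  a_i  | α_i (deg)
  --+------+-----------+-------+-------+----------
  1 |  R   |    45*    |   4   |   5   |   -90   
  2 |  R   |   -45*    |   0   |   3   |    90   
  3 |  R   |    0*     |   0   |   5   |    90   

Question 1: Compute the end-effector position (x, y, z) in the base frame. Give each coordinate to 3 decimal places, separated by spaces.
after link 1: o_1 = (3.5355, 3.5355, 4.0000)
after link 2: o_2 = (5.0355, 5.0355, 6.1213)
after link 3: o_3 = (7.5355, 7.5355, 9.6569)

7.536 7.536 9.657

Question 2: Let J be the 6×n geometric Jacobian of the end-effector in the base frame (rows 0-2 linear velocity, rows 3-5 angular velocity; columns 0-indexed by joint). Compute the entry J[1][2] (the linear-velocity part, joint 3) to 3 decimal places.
axis z_2 = (-0.5000,-0.5000,0.7071); lever o_n−o_2 = (2.5000,2.5000,3.5355)
cross product → J_v[:, 2] = (-3.5355,3.5355,0.0000)
J_ω[:, 2] = z_2
entry J[1][2] = 3.5355

3.536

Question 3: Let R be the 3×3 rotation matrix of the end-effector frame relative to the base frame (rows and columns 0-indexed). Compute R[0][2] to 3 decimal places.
End-effector z-axis (col 2 of R) = (0.7071,-0.7071,0.0000)
R[0][2] = 0.7071

0.707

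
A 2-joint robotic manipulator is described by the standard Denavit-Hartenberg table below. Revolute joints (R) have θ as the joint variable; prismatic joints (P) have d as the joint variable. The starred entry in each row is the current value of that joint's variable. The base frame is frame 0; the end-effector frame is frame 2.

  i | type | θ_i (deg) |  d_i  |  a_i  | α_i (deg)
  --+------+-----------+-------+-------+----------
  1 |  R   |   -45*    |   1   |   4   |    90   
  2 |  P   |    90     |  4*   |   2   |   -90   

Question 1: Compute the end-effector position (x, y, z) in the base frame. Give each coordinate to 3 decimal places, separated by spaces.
after link 1: o_1 = (2.8284, -2.8284, 1.0000)
after link 2: o_2 = (0.0000, -5.6569, 3.0000)

0.000 -5.657 3.000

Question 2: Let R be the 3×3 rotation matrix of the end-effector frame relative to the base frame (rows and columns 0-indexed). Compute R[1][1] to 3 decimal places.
0.707

End-effector y-axis (col 1 of R) = (0.7071,0.7071,-0.0000)
R[1][1] = 0.7071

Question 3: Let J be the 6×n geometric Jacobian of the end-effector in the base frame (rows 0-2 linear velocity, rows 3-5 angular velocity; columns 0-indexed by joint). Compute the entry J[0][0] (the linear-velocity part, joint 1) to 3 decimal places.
5.657

axis z_0 = ẑ; lever o_n−o_0 = (0.0000,-5.6569,3.0000)
cross product → J_v[:, 0] = (5.6569,0.0000,-0.0000)
J_ω[:, 0] = z_0
entry J[0][0] = 5.6569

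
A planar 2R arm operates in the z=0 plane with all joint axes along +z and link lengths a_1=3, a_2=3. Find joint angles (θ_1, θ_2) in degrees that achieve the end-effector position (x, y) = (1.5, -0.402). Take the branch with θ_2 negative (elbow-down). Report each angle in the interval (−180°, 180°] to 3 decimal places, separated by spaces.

59.997 -150.000

cos θ_2 = (2.4116−3²−3²)/(2·3·3) = -0.8660; θ_2 = -149.9996° (elbow-down)
β = atan2(-0.4020,1.5000) = -15.0027°; ψ = atan2(-1.5000,0.4019) = -74.9998°
θ_1 = β − ψ = 59.9971°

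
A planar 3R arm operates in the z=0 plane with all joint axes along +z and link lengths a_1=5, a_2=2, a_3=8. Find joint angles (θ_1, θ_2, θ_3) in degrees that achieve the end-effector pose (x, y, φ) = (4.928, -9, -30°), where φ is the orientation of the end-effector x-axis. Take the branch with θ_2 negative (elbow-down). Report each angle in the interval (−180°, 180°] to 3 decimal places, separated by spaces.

-90.002 -89.998 150.000

wrist centre = target − a_3·(cos φ, sin φ) = (-2.0002, -5.0000)
cos θ_2 = (29.0008−5²−2²)/(2·5·2) = 0.0000; θ_2 = -89.9977° (elbow-down)
β = atan2(-5.0000,-2.0002) = -111.8034°; ψ = atan2(-2.0000,5.0001) = -21.8011°
θ_1 = β − ψ = -90.0023°
θ_3 = φ − θ_1 − θ_2 = 150.0000° (wrapped to (-180°,180°])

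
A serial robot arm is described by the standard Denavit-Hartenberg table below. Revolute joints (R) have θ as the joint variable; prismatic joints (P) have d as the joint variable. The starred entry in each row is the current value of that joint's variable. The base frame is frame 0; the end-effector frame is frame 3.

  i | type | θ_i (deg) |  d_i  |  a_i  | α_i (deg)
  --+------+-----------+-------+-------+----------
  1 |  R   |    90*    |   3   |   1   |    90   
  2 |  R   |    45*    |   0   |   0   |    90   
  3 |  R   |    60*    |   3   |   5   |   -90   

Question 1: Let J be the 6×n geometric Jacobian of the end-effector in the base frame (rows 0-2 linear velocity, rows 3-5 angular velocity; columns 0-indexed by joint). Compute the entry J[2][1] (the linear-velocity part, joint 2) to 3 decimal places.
3.889

axis z_1 = (1.0000,-0.0000,0.0000); lever o_n−o_1 = (4.3301,3.8891,-0.3536)
cross product → J_v[:, 1] = (-0.0000,0.3536,3.8891)
J_ω[:, 1] = z_1
entry J[2][1] = 3.8891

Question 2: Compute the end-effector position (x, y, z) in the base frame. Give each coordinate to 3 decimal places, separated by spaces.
4.330 4.889 2.646

after link 1: o_1 = (0.0000, 1.0000, 3.0000)
after link 2: o_2 = (0.0000, 1.0000, 3.0000)
after link 3: o_3 = (4.3301, 4.8891, 2.6464)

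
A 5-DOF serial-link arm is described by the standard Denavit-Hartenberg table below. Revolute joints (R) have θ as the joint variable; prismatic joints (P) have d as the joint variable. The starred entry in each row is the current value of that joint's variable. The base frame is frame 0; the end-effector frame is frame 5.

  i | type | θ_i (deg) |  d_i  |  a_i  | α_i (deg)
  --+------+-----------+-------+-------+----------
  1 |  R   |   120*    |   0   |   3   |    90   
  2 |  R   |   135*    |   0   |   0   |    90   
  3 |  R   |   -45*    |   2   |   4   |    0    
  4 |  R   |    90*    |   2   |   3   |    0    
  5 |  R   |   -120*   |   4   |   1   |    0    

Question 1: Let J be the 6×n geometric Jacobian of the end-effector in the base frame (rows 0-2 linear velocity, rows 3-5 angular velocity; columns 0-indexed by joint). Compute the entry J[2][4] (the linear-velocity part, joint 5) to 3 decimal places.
axis z_4 = (-0.3536,0.6124,0.7071); lever o_n−o_4 = (-2.1592,1.8080,3.0114)
cross product → J_v[:, 4] = (0.5657,-0.4621,0.6830)
J_ω[:, 4] = z_4
entry J[2][4] = 0.6830

0.683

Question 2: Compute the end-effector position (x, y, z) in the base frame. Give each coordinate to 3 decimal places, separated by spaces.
-3.936 3.471 9.340

after link 1: o_1 = (-1.5000, 2.5981, 0.0000)
after link 2: o_2 = (-1.5000, 2.5981, 0.0000)
after link 3: o_3 = (-3.6566, 0.6766, 3.4142)
after link 4: o_4 = (-1.7766, 1.6629, 6.3284)
after link 5: o_5 = (-3.9358, 3.4710, 9.3399)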